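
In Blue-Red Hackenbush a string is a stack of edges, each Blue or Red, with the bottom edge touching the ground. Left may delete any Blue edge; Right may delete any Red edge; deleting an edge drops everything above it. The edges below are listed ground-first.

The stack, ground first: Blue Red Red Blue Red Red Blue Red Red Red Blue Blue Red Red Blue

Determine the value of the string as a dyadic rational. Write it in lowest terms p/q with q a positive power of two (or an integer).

1 of 15 · B · max L 0 · min R +∞ => 1
2 of 15 · BR · max L 0 · min R 1 => 1/2
3 of 15 · BRR · max L 0 · min R 1/2 => 1/4
4 of 15 · BRRB · max L 1/4 · min R 1/2 => 3/8
5 of 15 · BRRBR · max L 1/4 · min R 3/8 => 5/16
6 of 15 · BRRBRR · max L 1/4 · min R 5/16 => 9/32
7 of 15 · BRRBRRB · max L 9/32 · min R 5/16 => 19/64
8 of 15 · BRRBRRBR · max L 9/32 · min R 19/64 => 37/128
9 of 15 · BRRBRRBRR · max L 9/32 · min R 37/128 => 73/256
10 of 15 · BRRBRRBRRR · max L 9/32 · min R 73/256 => 145/512
11 of 15 · BRRBRRBRRRB · max L 145/512 · min R 73/256 => 291/1024
12 of 15 · BRRBRRBRRRBB · max L 291/1024 · min R 73/256 => 583/2048
13 of 15 · BRRBRRBRRRBBR · max L 291/1024 · min R 583/2048 => 1165/4096
14 of 15 · BRRBRRBRRRBBRR · max L 291/1024 · min R 1165/4096 => 2329/8192
15 of 15 · BRRBRRBRRRBBRRB · max L 2329/8192 · min R 1165/4096 => 4659/16384

4659/16384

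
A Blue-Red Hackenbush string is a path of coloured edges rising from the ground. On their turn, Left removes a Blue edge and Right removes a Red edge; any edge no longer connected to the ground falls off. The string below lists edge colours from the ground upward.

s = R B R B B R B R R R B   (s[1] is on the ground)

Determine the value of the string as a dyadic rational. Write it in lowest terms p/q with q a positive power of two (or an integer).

-605/1024

Recurse on prefixes of the 11-edge string R B R B B R B R R R B:
edge 1 of 11 (R): { · | 0 } = -1
edge 2 of 11 (B): { -1 | 0 } = -1/2
edge 3 of 11 (R): { -1 | -1/2, 0 } = -3/4
edge 4 of 11 (B): { -1, -3/4 | -1/2, 0 } = -5/8
edge 5 of 11 (B): { -1, -3/4, -5/8 | -1/2, 0 } = -9/16
edge 6 of 11 (R): { -1, -3/4, -5/8 | -9/16, -1/2, 0 } = -19/32
edge 7 of 11 (B): { -1, -3/4, -5/8, -19/32 | -9/16, -1/2, 0 } = -37/64
edge 8 of 11 (R): { -1, -3/4, -5/8, -19/32 | -37/64, -9/16, -1/2, 0 } = -75/128
edge 9 of 11 (R): { -1, -3/4, -5/8, -19/32 | -75/128, -37/64, -9/16, -1/2, 0 } = -151/256
edge 10 of 11 (R): { -1, -3/4, -5/8, -19/32 | -151/256, -75/128, -37/64, -9/16, -1/2, 0 } = -303/512
edge 11 of 11 (B): { -1, -3/4, -5/8, -19/32, -303/512 | -151/256, -75/128, -37/64, -9/16, -1/2, 0 } = -605/1024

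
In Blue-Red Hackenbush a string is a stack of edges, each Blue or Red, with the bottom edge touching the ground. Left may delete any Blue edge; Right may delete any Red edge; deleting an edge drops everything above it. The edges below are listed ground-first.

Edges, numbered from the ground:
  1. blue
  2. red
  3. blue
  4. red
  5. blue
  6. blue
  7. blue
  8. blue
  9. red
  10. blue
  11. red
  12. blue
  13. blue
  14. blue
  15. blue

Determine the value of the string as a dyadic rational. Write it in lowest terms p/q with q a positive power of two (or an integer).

12127/16384

b: Left { 0 }, Right { (no moves) } so simplest 1
br: Left { 0 }, Right { 1 } so simplest 1/2
brb: Left { 0 1/2 }, Right { 1 } so simplest 3/4
brbr: Left { 0 1/2 }, Right { 3/4 1 } so simplest 5/8
brbrb: Left { 0 1/2 5/8 }, Right { 3/4 1 } so simplest 11/16
brbrbb: Left { 0 1/2 5/8 11/16 }, Right { 3/4 1 } so simplest 23/32
brbrbbb: Left { 0 1/2 5/8 11/16 23/32 }, Right { 3/4 1 } so simplest 47/64
brbrbbbb: Left { 0 1/2 5/8 11/16 23/32 47/64 }, Right { 3/4 1 } so simplest 95/128
brbrbbbbr: Left { 0 1/2 5/8 11/16 23/32 47/64 }, Right { 95/128 3/4 1 } so simplest 189/256
brbrbbbbrb: Left { 0 1/2 5/8 11/16 23/32 47/64 189/256 }, Right { 95/128 3/4 1 } so simplest 379/512
brbrbbbbrbr: Left { 0 1/2 5/8 11/16 23/32 47/64 189/256 }, Right { 379/512 95/128 3/4 1 } so simplest 757/1024
brbrbbbbrbrb: Left { 0 1/2 5/8 11/16 23/32 47/64 189/256 757/1024 }, Right { 379/512 95/128 3/4 1 } so simplest 1515/2048
brbrbbbbrbrbb: Left { 0 1/2 5/8 11/16 23/32 47/64 189/256 757/1024 1515/2048 }, Right { 379/512 95/128 3/4 1 } so simplest 3031/4096
brbrbbbbrbrbbb: Left { 0 1/2 5/8 11/16 23/32 47/64 189/256 757/1024 1515/2048 3031/4096 }, Right { 379/512 95/128 3/4 1 } so simplest 6063/8192
brbrbbbbrbrbbbb: Left { 0 1/2 5/8 11/16 23/32 47/64 189/256 757/1024 1515/2048 3031/4096 6063/8192 }, Right { 379/512 95/128 3/4 1 } so simplest 12127/16384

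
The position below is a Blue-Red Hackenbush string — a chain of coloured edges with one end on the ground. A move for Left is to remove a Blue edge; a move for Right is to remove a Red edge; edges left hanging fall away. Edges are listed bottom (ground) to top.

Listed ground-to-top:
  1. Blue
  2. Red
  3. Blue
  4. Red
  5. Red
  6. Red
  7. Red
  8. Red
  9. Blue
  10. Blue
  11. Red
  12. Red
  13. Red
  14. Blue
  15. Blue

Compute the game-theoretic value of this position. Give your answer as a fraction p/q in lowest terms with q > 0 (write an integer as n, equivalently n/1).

8391/16384

Build g(s[:k]) for k = 1..15, string s = Blue Red Blue Red Red Red Red Red Blue Blue Red Red Red Blue Blue.
g(B) = { 0 | — } ⇒ 1
g(BR) = { 0 | 1 } ⇒ 1/2
g(BRB) = { 0 1/2 | 1 } ⇒ 3/4
g(BRBR) = { 0 1/2 | 3/4 1 } ⇒ 5/8
g(BRBRR) = { 0 1/2 | 5/8 3/4 1 } ⇒ 9/16
g(BRBRRR) = { 0 1/2 | 9/16 5/8 3/4 1 } ⇒ 17/32
g(BRBRRRR) = { 0 1/2 | 17/32 9/16 5/8 3/4 1 } ⇒ 33/64
g(BRBRRRRR) = { 0 1/2 | 33/64 17/32 9/16 5/8 3/4 1 } ⇒ 65/128
g(BRBRRRRRB) = { 0 1/2 65/128 | 33/64 17/32 9/16 5/8 3/4 1 } ⇒ 131/256
g(BRBRRRRRBB) = { 0 1/2 65/128 131/256 | 33/64 17/32 9/16 5/8 3/4 1 } ⇒ 263/512
g(BRBRRRRRBBR) = { 0 1/2 65/128 131/256 | 263/512 33/64 17/32 9/16 5/8 3/4 1 } ⇒ 525/1024
g(BRBRRRRRBBRR) = { 0 1/2 65/128 131/256 | 525/1024 263/512 33/64 17/32 9/16 5/8 3/4 1 } ⇒ 1049/2048
g(BRBRRRRRBBRRR) = { 0 1/2 65/128 131/256 | 1049/2048 525/1024 263/512 33/64 17/32 9/16 5/8 3/4 1 } ⇒ 2097/4096
g(BRBRRRRRBBRRRB) = { 0 1/2 65/128 131/256 2097/4096 | 1049/2048 525/1024 263/512 33/64 17/32 9/16 5/8 3/4 1 } ⇒ 4195/8192
g(BRBRRRRRBBRRRBB) = { 0 1/2 65/128 131/256 2097/4096 4195/8192 | 1049/2048 525/1024 263/512 33/64 17/32 9/16 5/8 3/4 1 } ⇒ 8391/16384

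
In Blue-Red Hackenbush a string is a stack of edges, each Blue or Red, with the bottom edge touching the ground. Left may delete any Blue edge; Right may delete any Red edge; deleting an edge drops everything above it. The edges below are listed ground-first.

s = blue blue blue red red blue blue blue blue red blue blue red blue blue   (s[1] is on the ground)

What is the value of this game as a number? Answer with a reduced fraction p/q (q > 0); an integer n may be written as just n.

10167/4096

b: Left { 0 }, Right { · } = simplest 1
bb: Left { 0,1 }, Right { · } = simplest 2
bbb: Left { 0,1,2 }, Right { · } = simplest 3
bbbr: Left { 0,1,2 }, Right { 3 } = simplest 5/2
bbbrr: Left { 0,1,2 }, Right { 5/2,3 } = simplest 9/4
bbbrrb: Left { 0,1,2,9/4 }, Right { 5/2,3 } = simplest 19/8
bbbrrbb: Left { 0,1,2,9/4,19/8 }, Right { 5/2,3 } = simplest 39/16
bbbrrbbb: Left { 0,1,2,9/4,19/8,39/16 }, Right { 5/2,3 } = simplest 79/32
bbbrrbbbb: Left { 0,1,2,9/4,19/8,39/16,79/32 }, Right { 5/2,3 } = simplest 159/64
bbbrrbbbbr: Left { 0,1,2,9/4,19/8,39/16,79/32 }, Right { 159/64,5/2,3 } = simplest 317/128
bbbrrbbbbrb: Left { 0,1,2,9/4,19/8,39/16,79/32,317/128 }, Right { 159/64,5/2,3 } = simplest 635/256
bbbrrbbbbrbb: Left { 0,1,2,9/4,19/8,39/16,79/32,317/128,635/256 }, Right { 159/64,5/2,3 } = simplest 1271/512
bbbrrbbbbrbbr: Left { 0,1,2,9/4,19/8,39/16,79/32,317/128,635/256 }, Right { 1271/512,159/64,5/2,3 } = simplest 2541/1024
bbbrrbbbbrbbrb: Left { 0,1,2,9/4,19/8,39/16,79/32,317/128,635/256,2541/1024 }, Right { 1271/512,159/64,5/2,3 } = simplest 5083/2048
bbbrrbbbbrbbrbb: Left { 0,1,2,9/4,19/8,39/16,79/32,317/128,635/256,2541/1024,5083/2048 }, Right { 1271/512,159/64,5/2,3 } = simplest 10167/4096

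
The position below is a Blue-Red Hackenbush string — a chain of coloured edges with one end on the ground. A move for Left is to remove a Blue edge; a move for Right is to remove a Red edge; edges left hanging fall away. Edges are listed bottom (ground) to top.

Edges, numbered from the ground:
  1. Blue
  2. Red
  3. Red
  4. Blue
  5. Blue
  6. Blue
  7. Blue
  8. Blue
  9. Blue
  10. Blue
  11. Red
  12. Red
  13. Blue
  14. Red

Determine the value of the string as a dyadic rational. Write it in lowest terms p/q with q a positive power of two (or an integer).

G(B) = { 0 | · } so 1
G(BR) = { 0 | 1 } so 1/2
G(BRR) = { 0 | 1/2, 1 } so 1/4
G(BRRB) = { 0, 1/4 | 1/2, 1 } so 3/8
G(BRRBB) = { 0, 1/4, 3/8 | 1/2, 1 } so 7/16
G(BRRBBB) = { 0, 1/4, 3/8, 7/16 | 1/2, 1 } so 15/32
G(BRRBBBB) = { 0, 1/4, 3/8, 7/16, 15/32 | 1/2, 1 } so 31/64
G(BRRBBBBB) = { 0, 1/4, 3/8, 7/16, 15/32, 31/64 | 1/2, 1 } so 63/128
G(BRRBBBBBB) = { 0, 1/4, 3/8, 7/16, 15/32, 31/64, 63/128 | 1/2, 1 } so 127/256
G(BRRBBBBBBB) = { 0, 1/4, 3/8, 7/16, 15/32, 31/64, 63/128, 127/256 | 1/2, 1 } so 255/512
G(BRRBBBBBBBR) = { 0, 1/4, 3/8, 7/16, 15/32, 31/64, 63/128, 127/256 | 255/512, 1/2, 1 } so 509/1024
G(BRRBBBBBBBRR) = { 0, 1/4, 3/8, 7/16, 15/32, 31/64, 63/128, 127/256 | 509/1024, 255/512, 1/2, 1 } so 1017/2048
G(BRRBBBBBBBRRB) = { 0, 1/4, 3/8, 7/16, 15/32, 31/64, 63/128, 127/256, 1017/2048 | 509/1024, 255/512, 1/2, 1 } so 2035/4096
G(BRRBBBBBBBRRBR) = { 0, 1/4, 3/8, 7/16, 15/32, 31/64, 63/128, 127/256, 1017/2048 | 2035/4096, 509/1024, 255/512, 1/2, 1 } so 4069/8192

4069/8192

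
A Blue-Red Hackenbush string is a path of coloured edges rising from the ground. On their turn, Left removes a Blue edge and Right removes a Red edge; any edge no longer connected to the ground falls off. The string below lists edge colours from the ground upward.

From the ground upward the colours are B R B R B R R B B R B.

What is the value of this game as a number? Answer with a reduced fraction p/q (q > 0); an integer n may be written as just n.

edge 1 of 11 (B): { 0 | ∅ } ⇒ 1
edge 2 of 11 (R): { 0 | 1 } ⇒ 1/2
edge 3 of 11 (B): { 0, 1/2 | 1 } ⇒ 3/4
edge 4 of 11 (R): { 0, 1/2 | 3/4, 1 } ⇒ 5/8
edge 5 of 11 (B): { 0, 1/2, 5/8 | 3/4, 1 } ⇒ 11/16
edge 6 of 11 (R): { 0, 1/2, 5/8 | 11/16, 3/4, 1 } ⇒ 21/32
edge 7 of 11 (R): { 0, 1/2, 5/8 | 21/32, 11/16, 3/4, 1 } ⇒ 41/64
edge 8 of 11 (B): { 0, 1/2, 5/8, 41/64 | 21/32, 11/16, 3/4, 1 } ⇒ 83/128
edge 9 of 11 (B): { 0, 1/2, 5/8, 41/64, 83/128 | 21/32, 11/16, 3/4, 1 } ⇒ 167/256
edge 10 of 11 (R): { 0, 1/2, 5/8, 41/64, 83/128 | 167/256, 21/32, 11/16, 3/4, 1 } ⇒ 333/512
edge 11 of 11 (B): { 0, 1/2, 5/8, 41/64, 83/128, 333/512 | 167/256, 21/32, 11/16, 3/4, 1 } ⇒ 667/1024

667/1024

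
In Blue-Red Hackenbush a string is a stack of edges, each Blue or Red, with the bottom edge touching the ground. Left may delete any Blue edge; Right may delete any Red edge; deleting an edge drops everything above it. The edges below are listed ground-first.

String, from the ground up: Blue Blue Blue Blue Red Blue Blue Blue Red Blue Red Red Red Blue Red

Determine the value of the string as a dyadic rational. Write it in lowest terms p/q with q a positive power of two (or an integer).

Recurse on prefixes of the 15-edge string Blue Blue Blue Blue Red Blue Blue Blue Red Blue Red Red Red Blue Red:
edge 1 of 15 (Blue): { 0 | ∅ } → 1
edge 2 of 15 (Blue): { 0 1 | ∅ } → 2
edge 3 of 15 (Blue): { 0 1 2 | ∅ } → 3
edge 4 of 15 (Blue): { 0 1 2 3 | ∅ } → 4
edge 5 of 15 (Red): { 0 1 2 3 | 4 } → 7/2
edge 6 of 15 (Blue): { 0 1 2 3 7/2 | 4 } → 15/4
edge 7 of 15 (Blue): { 0 1 2 3 7/2 15/4 | 4 } → 31/8
edge 8 of 15 (Blue): { 0 1 2 3 7/2 15/4 31/8 | 4 } → 63/16
edge 9 of 15 (Red): { 0 1 2 3 7/2 15/4 31/8 | 63/16 4 } → 125/32
edge 10 of 15 (Blue): { 0 1 2 3 7/2 15/4 31/8 125/32 | 63/16 4 } → 251/64
edge 11 of 15 (Red): { 0 1 2 3 7/2 15/4 31/8 125/32 | 251/64 63/16 4 } → 501/128
edge 12 of 15 (Red): { 0 1 2 3 7/2 15/4 31/8 125/32 | 501/128 251/64 63/16 4 } → 1001/256
edge 13 of 15 (Red): { 0 1 2 3 7/2 15/4 31/8 125/32 | 1001/256 501/128 251/64 63/16 4 } → 2001/512
edge 14 of 15 (Blue): { 0 1 2 3 7/2 15/4 31/8 125/32 2001/512 | 1001/256 501/128 251/64 63/16 4 } → 4003/1024
edge 15 of 15 (Red): { 0 1 2 3 7/2 15/4 31/8 125/32 2001/512 | 4003/1024 1001/256 501/128 251/64 63/16 4 } → 8005/2048

8005/2048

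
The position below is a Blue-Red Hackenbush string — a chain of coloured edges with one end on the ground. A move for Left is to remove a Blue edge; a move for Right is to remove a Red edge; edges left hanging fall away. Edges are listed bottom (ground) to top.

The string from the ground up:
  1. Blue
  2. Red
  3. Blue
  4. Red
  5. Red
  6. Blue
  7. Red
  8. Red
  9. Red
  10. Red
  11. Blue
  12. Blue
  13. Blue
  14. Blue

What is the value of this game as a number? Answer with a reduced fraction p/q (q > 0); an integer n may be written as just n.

4639/8192

1 of 14 · B · max L 0 · min R +∞ gives 1
2 of 14 · BR · max L 0 · min R 1 gives 1/2
3 of 14 · BRB · max L 1/2 · min R 1 gives 3/4
4 of 14 · BRBR · max L 1/2 · min R 3/4 gives 5/8
5 of 14 · BRBRR · max L 1/2 · min R 5/8 gives 9/16
6 of 14 · BRBRRB · max L 9/16 · min R 5/8 gives 19/32
7 of 14 · BRBRRBR · max L 9/16 · min R 19/32 gives 37/64
8 of 14 · BRBRRBRR · max L 9/16 · min R 37/64 gives 73/128
9 of 14 · BRBRRBRRR · max L 9/16 · min R 73/128 gives 145/256
10 of 14 · BRBRRBRRRR · max L 9/16 · min R 145/256 gives 289/512
11 of 14 · BRBRRBRRRRB · max L 289/512 · min R 145/256 gives 579/1024
12 of 14 · BRBRRBRRRRBB · max L 579/1024 · min R 145/256 gives 1159/2048
13 of 14 · BRBRRBRRRRBBB · max L 1159/2048 · min R 145/256 gives 2319/4096
14 of 14 · BRBRRBRRRRBBBB · max L 2319/4096 · min R 145/256 gives 4639/8192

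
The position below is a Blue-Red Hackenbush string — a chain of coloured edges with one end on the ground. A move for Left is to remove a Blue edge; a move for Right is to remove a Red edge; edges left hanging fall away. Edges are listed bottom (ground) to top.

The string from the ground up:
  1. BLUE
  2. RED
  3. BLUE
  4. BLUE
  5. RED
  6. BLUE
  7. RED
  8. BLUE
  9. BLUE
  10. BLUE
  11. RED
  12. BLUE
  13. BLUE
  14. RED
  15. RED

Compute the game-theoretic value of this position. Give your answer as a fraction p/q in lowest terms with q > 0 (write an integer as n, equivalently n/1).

13785/16384

Build g(s[:k]) for k = 1..15, string s = BLUE RED BLUE BLUE RED BLUE RED BLUE BLUE BLUE RED BLUE BLUE RED RED.
B: Left { 0 }, Right { · } — simplest 1
BR: Left { 0 }, Right { 1 } — simplest 1/2
BRB: Left { 0 1/2 }, Right { 1 } — simplest 3/4
BRBB: Left { 0 1/2 3/4 }, Right { 1 } — simplest 7/8
BRBBR: Left { 0 1/2 3/4 }, Right { 7/8 1 } — simplest 13/16
BRBBRB: Left { 0 1/2 3/4 13/16 }, Right { 7/8 1 } — simplest 27/32
BRBBRBR: Left { 0 1/2 3/4 13/16 }, Right { 27/32 7/8 1 } — simplest 53/64
BRBBRBRB: Left { 0 1/2 3/4 13/16 53/64 }, Right { 27/32 7/8 1 } — simplest 107/128
BRBBRBRBB: Left { 0 1/2 3/4 13/16 53/64 107/128 }, Right { 27/32 7/8 1 } — simplest 215/256
BRBBRBRBBB: Left { 0 1/2 3/4 13/16 53/64 107/128 215/256 }, Right { 27/32 7/8 1 } — simplest 431/512
BRBBRBRBBBR: Left { 0 1/2 3/4 13/16 53/64 107/128 215/256 }, Right { 431/512 27/32 7/8 1 } — simplest 861/1024
BRBBRBRBBBRB: Left { 0 1/2 3/4 13/16 53/64 107/128 215/256 861/1024 }, Right { 431/512 27/32 7/8 1 } — simplest 1723/2048
BRBBRBRBBBRBB: Left { 0 1/2 3/4 13/16 53/64 107/128 215/256 861/1024 1723/2048 }, Right { 431/512 27/32 7/8 1 } — simplest 3447/4096
BRBBRBRBBBRBBR: Left { 0 1/2 3/4 13/16 53/64 107/128 215/256 861/1024 1723/2048 }, Right { 3447/4096 431/512 27/32 7/8 1 } — simplest 6893/8192
BRBBRBRBBBRBBRR: Left { 0 1/2 3/4 13/16 53/64 107/128 215/256 861/1024 1723/2048 }, Right { 6893/8192 3447/4096 431/512 27/32 7/8 1 } — simplest 13785/16384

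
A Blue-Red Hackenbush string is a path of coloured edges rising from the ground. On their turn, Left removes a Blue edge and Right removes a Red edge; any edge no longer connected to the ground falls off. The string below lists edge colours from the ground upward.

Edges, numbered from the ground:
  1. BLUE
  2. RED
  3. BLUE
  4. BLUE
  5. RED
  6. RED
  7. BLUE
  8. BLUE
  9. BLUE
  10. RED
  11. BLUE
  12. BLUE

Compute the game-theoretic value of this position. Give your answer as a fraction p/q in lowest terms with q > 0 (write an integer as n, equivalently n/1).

1655/2048

edge 1 of 12 (BLUE): { 0 | · } gives 1
edge 2 of 12 (RED): { 0 | 1 } gives 1/2
edge 3 of 12 (BLUE): { 0; 1/2 | 1 } gives 3/4
edge 4 of 12 (BLUE): { 0; 1/2; 3/4 | 1 } gives 7/8
edge 5 of 12 (RED): { 0; 1/2; 3/4 | 7/8; 1 } gives 13/16
edge 6 of 12 (RED): { 0; 1/2; 3/4 | 13/16; 7/8; 1 } gives 25/32
edge 7 of 12 (BLUE): { 0; 1/2; 3/4; 25/32 | 13/16; 7/8; 1 } gives 51/64
edge 8 of 12 (BLUE): { 0; 1/2; 3/4; 25/32; 51/64 | 13/16; 7/8; 1 } gives 103/128
edge 9 of 12 (BLUE): { 0; 1/2; 3/4; 25/32; 51/64; 103/128 | 13/16; 7/8; 1 } gives 207/256
edge 10 of 12 (RED): { 0; 1/2; 3/4; 25/32; 51/64; 103/128 | 207/256; 13/16; 7/8; 1 } gives 413/512
edge 11 of 12 (BLUE): { 0; 1/2; 3/4; 25/32; 51/64; 103/128; 413/512 | 207/256; 13/16; 7/8; 1 } gives 827/1024
edge 12 of 12 (BLUE): { 0; 1/2; 3/4; 25/32; 51/64; 103/128; 413/512; 827/1024 | 207/256; 13/16; 7/8; 1 } gives 1655/2048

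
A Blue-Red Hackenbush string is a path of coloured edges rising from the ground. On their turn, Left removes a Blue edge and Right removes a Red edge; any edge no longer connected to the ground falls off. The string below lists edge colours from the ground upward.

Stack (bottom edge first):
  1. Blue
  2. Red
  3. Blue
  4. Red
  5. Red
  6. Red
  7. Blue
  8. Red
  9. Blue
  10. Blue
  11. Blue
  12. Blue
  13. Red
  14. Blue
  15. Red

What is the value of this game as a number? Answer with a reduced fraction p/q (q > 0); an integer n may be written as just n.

Prefix values for Blue Red Blue Red Red Red Blue Red Blue Blue Blue Blue Red Blue Red via {L|R} + simplicity:
g_1 [B]  L=[0]  R=[—]  => 1
g_2 [BR]  L=[0]  R=[1]  => 1/2
g_3 [BRB]  L=[0,1/2]  R=[1]  => 3/4
g_4 [BRBR]  L=[0,1/2]  R=[3/4,1]  => 5/8
g_5 [BRBRR]  L=[0,1/2]  R=[5/8,3/4,1]  => 9/16
g_6 [BRBRRR]  L=[0,1/2]  R=[9/16,5/8,3/4,1]  => 17/32
g_7 [BRBRRRB]  L=[0,1/2,17/32]  R=[9/16,5/8,3/4,1]  => 35/64
g_8 [BRBRRRBR]  L=[0,1/2,17/32]  R=[35/64,9/16,5/8,3/4,1]  => 69/128
g_9 [BRBRRRBRB]  L=[0,1/2,17/32,69/128]  R=[35/64,9/16,5/8,3/4,1]  => 139/256
g_10 [BRBRRRBRBB]  L=[0,1/2,17/32,69/128,139/256]  R=[35/64,9/16,5/8,3/4,1]  => 279/512
g_11 [BRBRRRBRBBB]  L=[0,1/2,17/32,69/128,139/256,279/512]  R=[35/64,9/16,5/8,3/4,1]  => 559/1024
g_12 [BRBRRRBRBBBB]  L=[0,1/2,17/32,69/128,139/256,279/512,559/1024]  R=[35/64,9/16,5/8,3/4,1]  => 1119/2048
g_13 [BRBRRRBRBBBBR]  L=[0,1/2,17/32,69/128,139/256,279/512,559/1024]  R=[1119/2048,35/64,9/16,5/8,3/4,1]  => 2237/4096
g_14 [BRBRRRBRBBBBRB]  L=[0,1/2,17/32,69/128,139/256,279/512,559/1024,2237/4096]  R=[1119/2048,35/64,9/16,5/8,3/4,1]  => 4475/8192
g_15 [BRBRRRBRBBBBRBR]  L=[0,1/2,17/32,69/128,139/256,279/512,559/1024,2237/4096]  R=[4475/8192,1119/2048,35/64,9/16,5/8,3/4,1]  => 8949/16384

8949/16384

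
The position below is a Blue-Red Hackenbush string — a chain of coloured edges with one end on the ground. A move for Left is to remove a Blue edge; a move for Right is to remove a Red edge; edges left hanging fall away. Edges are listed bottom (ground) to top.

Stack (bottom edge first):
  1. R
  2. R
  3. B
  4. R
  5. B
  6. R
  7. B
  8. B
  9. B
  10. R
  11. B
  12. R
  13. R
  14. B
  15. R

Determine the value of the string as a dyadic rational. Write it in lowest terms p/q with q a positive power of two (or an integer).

-13403/8192

Build v(s[:k]) for k = 1..15, string s = R R B R B R B B B R B R R B R.
v(R) = { (no moves) | 0 } so -1
v(RR) = { (no moves) | -1 0 } so -2
v(RRB) = { -2 | -1 0 } so -3/2
v(RRBR) = { -2 | -3/2 -1 0 } so -7/4
v(RRBRB) = { -2 -7/4 | -3/2 -1 0 } so -13/8
v(RRBRBR) = { -2 -7/4 | -13/8 -3/2 -1 0 } so -27/16
v(RRBRBRB) = { -2 -7/4 -27/16 | -13/8 -3/2 -1 0 } so -53/32
v(RRBRBRBB) = { -2 -7/4 -27/16 -53/32 | -13/8 -3/2 -1 0 } so -105/64
v(RRBRBRBBB) = { -2 -7/4 -27/16 -53/32 -105/64 | -13/8 -3/2 -1 0 } so -209/128
v(RRBRBRBBBR) = { -2 -7/4 -27/16 -53/32 -105/64 | -209/128 -13/8 -3/2 -1 0 } so -419/256
v(RRBRBRBBBRB) = { -2 -7/4 -27/16 -53/32 -105/64 -419/256 | -209/128 -13/8 -3/2 -1 0 } so -837/512
v(RRBRBRBBBRBR) = { -2 -7/4 -27/16 -53/32 -105/64 -419/256 | -837/512 -209/128 -13/8 -3/2 -1 0 } so -1675/1024
v(RRBRBRBBBRBRR) = { -2 -7/4 -27/16 -53/32 -105/64 -419/256 | -1675/1024 -837/512 -209/128 -13/8 -3/2 -1 0 } so -3351/2048
v(RRBRBRBBBRBRRB) = { -2 -7/4 -27/16 -53/32 -105/64 -419/256 -3351/2048 | -1675/1024 -837/512 -209/128 -13/8 -3/2 -1 0 } so -6701/4096
v(RRBRBRBBBRBRRBR) = { -2 -7/4 -27/16 -53/32 -105/64 -419/256 -3351/2048 | -6701/4096 -1675/1024 -837/512 -209/128 -13/8 -3/2 -1 0 } so -13403/8192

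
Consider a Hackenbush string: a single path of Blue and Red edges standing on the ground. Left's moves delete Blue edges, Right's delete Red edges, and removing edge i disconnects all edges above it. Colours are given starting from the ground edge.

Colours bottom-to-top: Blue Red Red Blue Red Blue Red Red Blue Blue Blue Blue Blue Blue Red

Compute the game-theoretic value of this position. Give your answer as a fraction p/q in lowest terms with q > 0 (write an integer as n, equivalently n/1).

5373/16384

val_1 [B]  L=[0]  R=[]  so 1
val_2 [BR]  L=[0]  R=[1]  so 1/2
val_3 [BRR]  L=[0]  R=[1/2,1]  so 1/4
val_4 [BRRB]  L=[0,1/4]  R=[1/2,1]  so 3/8
val_5 [BRRBR]  L=[0,1/4]  R=[3/8,1/2,1]  so 5/16
val_6 [BRRBRB]  L=[0,1/4,5/16]  R=[3/8,1/2,1]  so 11/32
val_7 [BRRBRBR]  L=[0,1/4,5/16]  R=[11/32,3/8,1/2,1]  so 21/64
val_8 [BRRBRBRR]  L=[0,1/4,5/16]  R=[21/64,11/32,3/8,1/2,1]  so 41/128
val_9 [BRRBRBRRB]  L=[0,1/4,5/16,41/128]  R=[21/64,11/32,3/8,1/2,1]  so 83/256
val_10 [BRRBRBRRBB]  L=[0,1/4,5/16,41/128,83/256]  R=[21/64,11/32,3/8,1/2,1]  so 167/512
val_11 [BRRBRBRRBBB]  L=[0,1/4,5/16,41/128,83/256,167/512]  R=[21/64,11/32,3/8,1/2,1]  so 335/1024
val_12 [BRRBRBRRBBBB]  L=[0,1/4,5/16,41/128,83/256,167/512,335/1024]  R=[21/64,11/32,3/8,1/2,1]  so 671/2048
val_13 [BRRBRBRRBBBBB]  L=[0,1/4,5/16,41/128,83/256,167/512,335/1024,671/2048]  R=[21/64,11/32,3/8,1/2,1]  so 1343/4096
val_14 [BRRBRBRRBBBBBB]  L=[0,1/4,5/16,41/128,83/256,167/512,335/1024,671/2048,1343/4096]  R=[21/64,11/32,3/8,1/2,1]  so 2687/8192
val_15 [BRRBRBRRBBBBBBR]  L=[0,1/4,5/16,41/128,83/256,167/512,335/1024,671/2048,1343/4096]  R=[2687/8192,21/64,11/32,3/8,1/2,1]  so 5373/16384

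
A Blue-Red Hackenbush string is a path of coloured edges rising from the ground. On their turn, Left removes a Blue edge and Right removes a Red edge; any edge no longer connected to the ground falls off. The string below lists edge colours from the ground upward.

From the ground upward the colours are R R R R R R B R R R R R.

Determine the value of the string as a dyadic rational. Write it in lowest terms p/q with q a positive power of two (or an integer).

-383/64

R: Left { (no moves) }, Right { 0 } so simplest -1
RR: Left { (no moves) }, Right { -1; 0 } so simplest -2
RRR: Left { (no moves) }, Right { -2; -1; 0 } so simplest -3
RRRR: Left { (no moves) }, Right { -3; -2; -1; 0 } so simplest -4
RRRRR: Left { (no moves) }, Right { -4; -3; -2; -1; 0 } so simplest -5
RRRRRR: Left { (no moves) }, Right { -5; -4; -3; -2; -1; 0 } so simplest -6
RRRRRRB: Left { -6 }, Right { -5; -4; -3; -2; -1; 0 } so simplest -11/2
RRRRRRBR: Left { -6 }, Right { -11/2; -5; -4; -3; -2; -1; 0 } so simplest -23/4
RRRRRRBRR: Left { -6 }, Right { -23/4; -11/2; -5; -4; -3; -2; -1; 0 } so simplest -47/8
RRRRRRBRRR: Left { -6 }, Right { -47/8; -23/4; -11/2; -5; -4; -3; -2; -1; 0 } so simplest -95/16
RRRRRRBRRRR: Left { -6 }, Right { -95/16; -47/8; -23/4; -11/2; -5; -4; -3; -2; -1; 0 } so simplest -191/32
RRRRRRBRRRRR: Left { -6 }, Right { -191/32; -95/16; -47/8; -23/4; -11/2; -5; -4; -3; -2; -1; 0 } so simplest -383/64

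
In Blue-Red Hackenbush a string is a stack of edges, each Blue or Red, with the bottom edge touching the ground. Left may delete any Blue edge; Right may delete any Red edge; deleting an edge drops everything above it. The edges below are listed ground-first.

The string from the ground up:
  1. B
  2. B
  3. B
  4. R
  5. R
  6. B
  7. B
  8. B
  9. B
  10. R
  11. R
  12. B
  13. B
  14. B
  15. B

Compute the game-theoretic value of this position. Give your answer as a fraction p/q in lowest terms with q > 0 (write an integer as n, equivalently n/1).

Build val(s[:k]) for k = 1..15, string s = B B B R R B B B B R R B B B B.
val(B) = { 0 | (no moves) } ⇒ 1
val(BB) = { 0, 1 | (no moves) } ⇒ 2
val(BBB) = { 0, 1, 2 | (no moves) } ⇒ 3
val(BBBR) = { 0, 1, 2 | 3 } ⇒ 5/2
val(BBBRR) = { 0, 1, 2 | 5/2, 3 } ⇒ 9/4
val(BBBRRB) = { 0, 1, 2, 9/4 | 5/2, 3 } ⇒ 19/8
val(BBBRRBB) = { 0, 1, 2, 9/4, 19/8 | 5/2, 3 } ⇒ 39/16
val(BBBRRBBB) = { 0, 1, 2, 9/4, 19/8, 39/16 | 5/2, 3 } ⇒ 79/32
val(BBBRRBBBB) = { 0, 1, 2, 9/4, 19/8, 39/16, 79/32 | 5/2, 3 } ⇒ 159/64
val(BBBRRBBBBR) = { 0, 1, 2, 9/4, 19/8, 39/16, 79/32 | 159/64, 5/2, 3 } ⇒ 317/128
val(BBBRRBBBBRR) = { 0, 1, 2, 9/4, 19/8, 39/16, 79/32 | 317/128, 159/64, 5/2, 3 } ⇒ 633/256
val(BBBRRBBBBRRB) = { 0, 1, 2, 9/4, 19/8, 39/16, 79/32, 633/256 | 317/128, 159/64, 5/2, 3 } ⇒ 1267/512
val(BBBRRBBBBRRBB) = { 0, 1, 2, 9/4, 19/8, 39/16, 79/32, 633/256, 1267/512 | 317/128, 159/64, 5/2, 3 } ⇒ 2535/1024
val(BBBRRBBBBRRBBB) = { 0, 1, 2, 9/4, 19/8, 39/16, 79/32, 633/256, 1267/512, 2535/1024 | 317/128, 159/64, 5/2, 3 } ⇒ 5071/2048
val(BBBRRBBBBRRBBBB) = { 0, 1, 2, 9/4, 19/8, 39/16, 79/32, 633/256, 1267/512, 2535/1024, 5071/2048 | 317/128, 159/64, 5/2, 3 } ⇒ 10143/4096

10143/4096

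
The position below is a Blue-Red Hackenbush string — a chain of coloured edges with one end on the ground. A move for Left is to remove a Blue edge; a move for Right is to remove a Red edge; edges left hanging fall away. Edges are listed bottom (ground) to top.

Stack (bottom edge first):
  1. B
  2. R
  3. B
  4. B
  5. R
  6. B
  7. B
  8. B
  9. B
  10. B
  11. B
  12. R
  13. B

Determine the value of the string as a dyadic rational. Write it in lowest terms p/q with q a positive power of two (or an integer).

Build G(s[:k]) for k = 1..13, string s = B R B B R B B B B B B R B.
edge 1 of 13 (B): { 0 |  } -> 1
edge 2 of 13 (R): { 0 | 1 } -> 1/2
edge 3 of 13 (B): { 0,1/2 | 1 } -> 3/4
edge 4 of 13 (B): { 0,1/2,3/4 | 1 } -> 7/8
edge 5 of 13 (R): { 0,1/2,3/4 | 7/8,1 } -> 13/16
edge 6 of 13 (B): { 0,1/2,3/4,13/16 | 7/8,1 } -> 27/32
edge 7 of 13 (B): { 0,1/2,3/4,13/16,27/32 | 7/8,1 } -> 55/64
edge 8 of 13 (B): { 0,1/2,3/4,13/16,27/32,55/64 | 7/8,1 } -> 111/128
edge 9 of 13 (B): { 0,1/2,3/4,13/16,27/32,55/64,111/128 | 7/8,1 } -> 223/256
edge 10 of 13 (B): { 0,1/2,3/4,13/16,27/32,55/64,111/128,223/256 | 7/8,1 } -> 447/512
edge 11 of 13 (B): { 0,1/2,3/4,13/16,27/32,55/64,111/128,223/256,447/512 | 7/8,1 } -> 895/1024
edge 12 of 13 (R): { 0,1/2,3/4,13/16,27/32,55/64,111/128,223/256,447/512 | 895/1024,7/8,1 } -> 1789/2048
edge 13 of 13 (B): { 0,1/2,3/4,13/16,27/32,55/64,111/128,223/256,447/512,1789/2048 | 895/1024,7/8,1 } -> 3579/4096

3579/4096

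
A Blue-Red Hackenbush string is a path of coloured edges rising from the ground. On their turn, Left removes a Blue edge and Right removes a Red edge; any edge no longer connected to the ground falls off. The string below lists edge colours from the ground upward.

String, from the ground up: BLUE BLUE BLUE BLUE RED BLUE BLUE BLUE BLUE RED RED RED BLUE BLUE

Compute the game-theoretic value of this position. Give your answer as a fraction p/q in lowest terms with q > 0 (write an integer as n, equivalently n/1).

Prefix values for BLUE BLUE BLUE BLUE RED BLUE BLUE BLUE BLUE RED RED RED BLUE BLUE via {L|R} + simplicity:
1 of 14 · B · max L 0 · min R +∞ -> 1
2 of 14 · BB · max L 1 · min R +∞ -> 2
3 of 14 · BBB · max L 2 · min R +∞ -> 3
4 of 14 · BBBB · max L 3 · min R +∞ -> 4
5 of 14 · BBBBR · max L 3 · min R 4 -> 7/2
6 of 14 · BBBBRB · max L 7/2 · min R 4 -> 15/4
7 of 14 · BBBBRBB · max L 15/4 · min R 4 -> 31/8
8 of 14 · BBBBRBBB · max L 31/8 · min R 4 -> 63/16
9 of 14 · BBBBRBBBB · max L 63/16 · min R 4 -> 127/32
10 of 14 · BBBBRBBBBR · max L 63/16 · min R 127/32 -> 253/64
11 of 14 · BBBBRBBBBRR · max L 63/16 · min R 253/64 -> 505/128
12 of 14 · BBBBRBBBBRRR · max L 63/16 · min R 505/128 -> 1009/256
13 of 14 · BBBBRBBBBRRRB · max L 1009/256 · min R 505/128 -> 2019/512
14 of 14 · BBBBRBBBBRRRBB · max L 2019/512 · min R 505/128 -> 4039/1024

4039/1024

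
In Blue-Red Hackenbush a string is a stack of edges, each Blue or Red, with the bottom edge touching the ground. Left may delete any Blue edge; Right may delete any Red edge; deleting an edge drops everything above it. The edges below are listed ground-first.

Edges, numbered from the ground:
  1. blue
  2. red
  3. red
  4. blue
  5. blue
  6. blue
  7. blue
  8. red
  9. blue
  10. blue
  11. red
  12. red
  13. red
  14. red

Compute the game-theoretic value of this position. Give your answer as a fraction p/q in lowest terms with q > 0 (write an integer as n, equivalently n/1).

v(b) = { 0 | (no moves) } => 1
v(br) = { 0 | 1 } => 1/2
v(brr) = { 0 | 1/2, 1 } => 1/4
v(brrb) = { 0, 1/4 | 1/2, 1 } => 3/8
v(brrbb) = { 0, 1/4, 3/8 | 1/2, 1 } => 7/16
v(brrbbb) = { 0, 1/4, 3/8, 7/16 | 1/2, 1 } => 15/32
v(brrbbbb) = { 0, 1/4, 3/8, 7/16, 15/32 | 1/2, 1 } => 31/64
v(brrbbbbr) = { 0, 1/4, 3/8, 7/16, 15/32 | 31/64, 1/2, 1 } => 61/128
v(brrbbbbrb) = { 0, 1/4, 3/8, 7/16, 15/32, 61/128 | 31/64, 1/2, 1 } => 123/256
v(brrbbbbrbb) = { 0, 1/4, 3/8, 7/16, 15/32, 61/128, 123/256 | 31/64, 1/2, 1 } => 247/512
v(brrbbbbrbbr) = { 0, 1/4, 3/8, 7/16, 15/32, 61/128, 123/256 | 247/512, 31/64, 1/2, 1 } => 493/1024
v(brrbbbbrbbrr) = { 0, 1/4, 3/8, 7/16, 15/32, 61/128, 123/256 | 493/1024, 247/512, 31/64, 1/2, 1 } => 985/2048
v(brrbbbbrbbrrr) = { 0, 1/4, 3/8, 7/16, 15/32, 61/128, 123/256 | 985/2048, 493/1024, 247/512, 31/64, 1/2, 1 } => 1969/4096
v(brrbbbbrbbrrrr) = { 0, 1/4, 3/8, 7/16, 15/32, 61/128, 123/256 | 1969/4096, 985/2048, 493/1024, 247/512, 31/64, 1/2, 1 } => 3937/8192

3937/8192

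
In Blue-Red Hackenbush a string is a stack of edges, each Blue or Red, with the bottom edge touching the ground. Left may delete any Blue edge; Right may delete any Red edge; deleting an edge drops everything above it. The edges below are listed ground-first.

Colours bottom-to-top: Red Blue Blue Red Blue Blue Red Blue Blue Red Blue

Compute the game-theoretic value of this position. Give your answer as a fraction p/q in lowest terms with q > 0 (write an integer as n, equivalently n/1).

step 1: add Red to get R; options L={ · } R={ 0 } — -1
step 2: add Blue to get RB; options L={ -1 } R={ 0 } — -1/2
step 3: add Blue to get RBB; options L={ -1 -1/2 } R={ 0 } — -1/4
step 4: add Red to get RBBR; options L={ -1 -1/2 } R={ -1/4 0 } — -3/8
step 5: add Blue to get RBBRB; options L={ -1 -1/2 -3/8 } R={ -1/4 0 } — -5/16
step 6: add Blue to get RBBRBB; options L={ -1 -1/2 -3/8 -5/16 } R={ -1/4 0 } — -9/32
step 7: add Red to get RBBRBBR; options L={ -1 -1/2 -3/8 -5/16 } R={ -9/32 -1/4 0 } — -19/64
step 8: add Blue to get RBBRBBRB; options L={ -1 -1/2 -3/8 -5/16 -19/64 } R={ -9/32 -1/4 0 } — -37/128
step 9: add Blue to get RBBRBBRBB; options L={ -1 -1/2 -3/8 -5/16 -19/64 -37/128 } R={ -9/32 -1/4 0 } — -73/256
step 10: add Red to get RBBRBBRBBR; options L={ -1 -1/2 -3/8 -5/16 -19/64 -37/128 } R={ -73/256 -9/32 -1/4 0 } — -147/512
step 11: add Blue to get RBBRBBRBBRB; options L={ -1 -1/2 -3/8 -5/16 -19/64 -37/128 -147/512 } R={ -73/256 -9/32 -1/4 0 } — -293/1024

-293/1024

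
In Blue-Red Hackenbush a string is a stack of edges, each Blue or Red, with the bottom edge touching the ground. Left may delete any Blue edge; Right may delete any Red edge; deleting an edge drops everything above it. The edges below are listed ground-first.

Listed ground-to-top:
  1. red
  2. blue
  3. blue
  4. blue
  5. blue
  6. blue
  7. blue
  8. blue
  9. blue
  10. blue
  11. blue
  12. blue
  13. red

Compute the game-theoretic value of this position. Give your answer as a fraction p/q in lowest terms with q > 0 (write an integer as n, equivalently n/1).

1 of 13 · r · max L −∞ · min R 0 gives -1
2 of 13 · rb · max L -1 · min R 0 gives -1/2
3 of 13 · rbb · max L -1/2 · min R 0 gives -1/4
4 of 13 · rbbb · max L -1/4 · min R 0 gives -1/8
5 of 13 · rbbbb · max L -1/8 · min R 0 gives -1/16
6 of 13 · rbbbbb · max L -1/16 · min R 0 gives -1/32
7 of 13 · rbbbbbb · max L -1/32 · min R 0 gives -1/64
8 of 13 · rbbbbbbb · max L -1/64 · min R 0 gives -1/128
9 of 13 · rbbbbbbbb · max L -1/128 · min R 0 gives -1/256
10 of 13 · rbbbbbbbbb · max L -1/256 · min R 0 gives -1/512
11 of 13 · rbbbbbbbbbb · max L -1/512 · min R 0 gives -1/1024
12 of 13 · rbbbbbbbbbbb · max L -1/1024 · min R 0 gives -1/2048
13 of 13 · rbbbbbbbbbbbr · max L -1/1024 · min R -1/2048 gives -3/4096

-3/4096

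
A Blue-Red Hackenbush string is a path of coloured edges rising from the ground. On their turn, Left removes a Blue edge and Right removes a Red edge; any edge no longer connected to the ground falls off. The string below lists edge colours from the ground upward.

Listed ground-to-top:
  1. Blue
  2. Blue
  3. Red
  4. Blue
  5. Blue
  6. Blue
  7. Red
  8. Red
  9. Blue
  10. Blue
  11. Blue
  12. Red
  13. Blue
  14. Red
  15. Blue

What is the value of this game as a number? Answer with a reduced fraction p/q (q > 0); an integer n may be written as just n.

Build value(s[:k]) for k = 1..15, string s = Blue Blue Red Blue Blue Blue Red Red Blue Blue Blue Red Blue Red Blue.
step 1: add Blue to get B; options L={ 0 } R={  } so 1
step 2: add Blue to get BB; options L={ 0 1 } R={  } so 2
step 3: add Red to get BBR; options L={ 0 1 } R={ 2 } so 3/2
step 4: add Blue to get BBRB; options L={ 0 1 3/2 } R={ 2 } so 7/4
step 5: add Blue to get BBRBB; options L={ 0 1 3/2 7/4 } R={ 2 } so 15/8
step 6: add Blue to get BBRBBB; options L={ 0 1 3/2 7/4 15/8 } R={ 2 } so 31/16
step 7: add Red to get BBRBBBR; options L={ 0 1 3/2 7/4 15/8 } R={ 31/16 2 } so 61/32
step 8: add Red to get BBRBBBRR; options L={ 0 1 3/2 7/4 15/8 } R={ 61/32 31/16 2 } so 121/64
step 9: add Blue to get BBRBBBRRB; options L={ 0 1 3/2 7/4 15/8 121/64 } R={ 61/32 31/16 2 } so 243/128
step 10: add Blue to get BBRBBBRRBB; options L={ 0 1 3/2 7/4 15/8 121/64 243/128 } R={ 61/32 31/16 2 } so 487/256
step 11: add Blue to get BBRBBBRRBBB; options L={ 0 1 3/2 7/4 15/8 121/64 243/128 487/256 } R={ 61/32 31/16 2 } so 975/512
step 12: add Red to get BBRBBBRRBBBR; options L={ 0 1 3/2 7/4 15/8 121/64 243/128 487/256 } R={ 975/512 61/32 31/16 2 } so 1949/1024
step 13: add Blue to get BBRBBBRRBBBRB; options L={ 0 1 3/2 7/4 15/8 121/64 243/128 487/256 1949/1024 } R={ 975/512 61/32 31/16 2 } so 3899/2048
step 14: add Red to get BBRBBBRRBBBRBR; options L={ 0 1 3/2 7/4 15/8 121/64 243/128 487/256 1949/1024 } R={ 3899/2048 975/512 61/32 31/16 2 } so 7797/4096
step 15: add Blue to get BBRBBBRRBBBRBRB; options L={ 0 1 3/2 7/4 15/8 121/64 243/128 487/256 1949/1024 7797/4096 } R={ 3899/2048 975/512 61/32 31/16 2 } so 15595/8192

15595/8192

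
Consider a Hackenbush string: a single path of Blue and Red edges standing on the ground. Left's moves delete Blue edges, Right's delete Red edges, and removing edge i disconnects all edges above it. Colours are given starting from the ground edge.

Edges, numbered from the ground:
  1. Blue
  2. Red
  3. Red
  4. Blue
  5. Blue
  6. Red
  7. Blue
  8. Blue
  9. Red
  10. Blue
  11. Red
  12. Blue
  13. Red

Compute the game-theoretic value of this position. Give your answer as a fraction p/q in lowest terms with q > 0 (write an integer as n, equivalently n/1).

1749/4096

B: Left { 0 }, Right { ∅ } so simplest 1
BR: Left { 0 }, Right { 1 } so simplest 1/2
BRR: Left { 0 }, Right { 1/2; 1 } so simplest 1/4
BRRB: Left { 0; 1/4 }, Right { 1/2; 1 } so simplest 3/8
BRRBB: Left { 0; 1/4; 3/8 }, Right { 1/2; 1 } so simplest 7/16
BRRBBR: Left { 0; 1/4; 3/8 }, Right { 7/16; 1/2; 1 } so simplest 13/32
BRRBBRB: Left { 0; 1/4; 3/8; 13/32 }, Right { 7/16; 1/2; 1 } so simplest 27/64
BRRBBRBB: Left { 0; 1/4; 3/8; 13/32; 27/64 }, Right { 7/16; 1/2; 1 } so simplest 55/128
BRRBBRBBR: Left { 0; 1/4; 3/8; 13/32; 27/64 }, Right { 55/128; 7/16; 1/2; 1 } so simplest 109/256
BRRBBRBBRB: Left { 0; 1/4; 3/8; 13/32; 27/64; 109/256 }, Right { 55/128; 7/16; 1/2; 1 } so simplest 219/512
BRRBBRBBRBR: Left { 0; 1/4; 3/8; 13/32; 27/64; 109/256 }, Right { 219/512; 55/128; 7/16; 1/2; 1 } so simplest 437/1024
BRRBBRBBRBRB: Left { 0; 1/4; 3/8; 13/32; 27/64; 109/256; 437/1024 }, Right { 219/512; 55/128; 7/16; 1/2; 1 } so simplest 875/2048
BRRBBRBBRBRBR: Left { 0; 1/4; 3/8; 13/32; 27/64; 109/256; 437/1024 }, Right { 875/2048; 219/512; 55/128; 7/16; 1/2; 1 } so simplest 1749/4096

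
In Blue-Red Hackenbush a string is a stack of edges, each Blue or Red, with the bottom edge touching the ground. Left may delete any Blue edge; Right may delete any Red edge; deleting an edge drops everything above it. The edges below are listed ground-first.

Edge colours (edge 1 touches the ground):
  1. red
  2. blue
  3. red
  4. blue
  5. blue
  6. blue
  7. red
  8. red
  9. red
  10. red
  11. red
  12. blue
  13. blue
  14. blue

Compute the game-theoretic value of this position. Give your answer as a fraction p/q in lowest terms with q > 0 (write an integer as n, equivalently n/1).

Build val(s[:k]) for k = 1..14, string s = red blue red blue blue blue red red red red red blue blue blue.
val_1 [r]  L=[∅]  R=[0]  => -1
val_2 [rb]  L=[-1]  R=[0]  => -1/2
val_3 [rbr]  L=[-1]  R=[-1/2; 0]  => -3/4
val_4 [rbrb]  L=[-1; -3/4]  R=[-1/2; 0]  => -5/8
val_5 [rbrbb]  L=[-1; -3/4; -5/8]  R=[-1/2; 0]  => -9/16
val_6 [rbrbbb]  L=[-1; -3/4; -5/8; -9/16]  R=[-1/2; 0]  => -17/32
val_7 [rbrbbbr]  L=[-1; -3/4; -5/8; -9/16]  R=[-17/32; -1/2; 0]  => -35/64
val_8 [rbrbbbrr]  L=[-1; -3/4; -5/8; -9/16]  R=[-35/64; -17/32; -1/2; 0]  => -71/128
val_9 [rbrbbbrrr]  L=[-1; -3/4; -5/8; -9/16]  R=[-71/128; -35/64; -17/32; -1/2; 0]  => -143/256
val_10 [rbrbbbrrrr]  L=[-1; -3/4; -5/8; -9/16]  R=[-143/256; -71/128; -35/64; -17/32; -1/2; 0]  => -287/512
val_11 [rbrbbbrrrrr]  L=[-1; -3/4; -5/8; -9/16]  R=[-287/512; -143/256; -71/128; -35/64; -17/32; -1/2; 0]  => -575/1024
val_12 [rbrbbbrrrrrb]  L=[-1; -3/4; -5/8; -9/16; -575/1024]  R=[-287/512; -143/256; -71/128; -35/64; -17/32; -1/2; 0]  => -1149/2048
val_13 [rbrbbbrrrrrbb]  L=[-1; -3/4; -5/8; -9/16; -575/1024; -1149/2048]  R=[-287/512; -143/256; -71/128; -35/64; -17/32; -1/2; 0]  => -2297/4096
val_14 [rbrbbbrrrrrbbb]  L=[-1; -3/4; -5/8; -9/16; -575/1024; -1149/2048; -2297/4096]  R=[-287/512; -143/256; -71/128; -35/64; -17/32; -1/2; 0]  => -4593/8192

-4593/8192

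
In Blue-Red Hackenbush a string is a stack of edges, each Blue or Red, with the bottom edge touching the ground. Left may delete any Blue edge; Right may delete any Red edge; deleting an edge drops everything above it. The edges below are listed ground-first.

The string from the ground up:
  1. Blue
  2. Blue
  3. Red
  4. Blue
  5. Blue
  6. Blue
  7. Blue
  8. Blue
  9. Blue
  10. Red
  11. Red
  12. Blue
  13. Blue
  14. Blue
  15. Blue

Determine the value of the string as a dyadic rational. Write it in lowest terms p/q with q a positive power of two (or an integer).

16287/8192

Recurse on prefixes of the 15-edge string Blue Blue Red Blue Blue Blue Blue Blue Blue Red Red Blue Blue Blue Blue:
B: Left { 0 }, Right { — } → simplest 1
BB: Left { 0; 1 }, Right { — } → simplest 2
BBR: Left { 0; 1 }, Right { 2 } → simplest 3/2
BBRB: Left { 0; 1; 3/2 }, Right { 2 } → simplest 7/4
BBRBB: Left { 0; 1; 3/2; 7/4 }, Right { 2 } → simplest 15/8
BBRBBB: Left { 0; 1; 3/2; 7/4; 15/8 }, Right { 2 } → simplest 31/16
BBRBBBB: Left { 0; 1; 3/2; 7/4; 15/8; 31/16 }, Right { 2 } → simplest 63/32
BBRBBBBB: Left { 0; 1; 3/2; 7/4; 15/8; 31/16; 63/32 }, Right { 2 } → simplest 127/64
BBRBBBBBB: Left { 0; 1; 3/2; 7/4; 15/8; 31/16; 63/32; 127/64 }, Right { 2 } → simplest 255/128
BBRBBBBBBR: Left { 0; 1; 3/2; 7/4; 15/8; 31/16; 63/32; 127/64 }, Right { 255/128; 2 } → simplest 509/256
BBRBBBBBBRR: Left { 0; 1; 3/2; 7/4; 15/8; 31/16; 63/32; 127/64 }, Right { 509/256; 255/128; 2 } → simplest 1017/512
BBRBBBBBBRRB: Left { 0; 1; 3/2; 7/4; 15/8; 31/16; 63/32; 127/64; 1017/512 }, Right { 509/256; 255/128; 2 } → simplest 2035/1024
BBRBBBBBBRRBB: Left { 0; 1; 3/2; 7/4; 15/8; 31/16; 63/32; 127/64; 1017/512; 2035/1024 }, Right { 509/256; 255/128; 2 } → simplest 4071/2048
BBRBBBBBBRRBBB: Left { 0; 1; 3/2; 7/4; 15/8; 31/16; 63/32; 127/64; 1017/512; 2035/1024; 4071/2048 }, Right { 509/256; 255/128; 2 } → simplest 8143/4096
BBRBBBBBBRRBBBB: Left { 0; 1; 3/2; 7/4; 15/8; 31/16; 63/32; 127/64; 1017/512; 2035/1024; 4071/2048; 8143/4096 }, Right { 509/256; 255/128; 2 } → simplest 16287/8192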